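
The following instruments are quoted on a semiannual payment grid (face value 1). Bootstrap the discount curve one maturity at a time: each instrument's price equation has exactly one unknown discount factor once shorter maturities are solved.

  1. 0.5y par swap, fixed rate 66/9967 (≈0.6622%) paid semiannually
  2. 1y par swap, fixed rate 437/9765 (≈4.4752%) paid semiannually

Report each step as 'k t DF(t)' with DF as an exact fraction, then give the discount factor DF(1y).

step 1 [0.5y] swap r/2=33/9967: DF=(1 − 33/9967·(0))/(1+33/9967) = 9967/10000 ≈ 0.996700
step 2 [1y] swap r/2=437/19530: DF=(1 − 437/19530·(0.996700))/(1+437/19530) = 9563/10000 ≈ 0.956300

1 1/2 9967/10000
2 1 9563/10000
DF(1y) = 9563/10000 ≈ 0.956300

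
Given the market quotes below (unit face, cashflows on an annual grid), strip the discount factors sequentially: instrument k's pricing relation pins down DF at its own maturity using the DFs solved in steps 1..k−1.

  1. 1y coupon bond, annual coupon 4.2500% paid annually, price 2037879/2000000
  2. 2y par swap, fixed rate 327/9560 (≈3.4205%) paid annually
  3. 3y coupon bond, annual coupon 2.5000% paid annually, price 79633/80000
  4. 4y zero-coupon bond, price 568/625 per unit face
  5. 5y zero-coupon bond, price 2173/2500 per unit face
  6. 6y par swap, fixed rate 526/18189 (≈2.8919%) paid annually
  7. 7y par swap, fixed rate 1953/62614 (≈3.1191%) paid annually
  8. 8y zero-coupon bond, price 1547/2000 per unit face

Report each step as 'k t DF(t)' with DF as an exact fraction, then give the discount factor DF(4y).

step 1 [1y] bond c/1=17/400: DF=(2037879/2000000 − 17/400·(0))/(1+17/400) = 4887/5000 ≈ 0.977400
step 2 [2y] swap r/1=327/9560: DF=(1 − 327/9560·(0.977400))/(1+327/9560) = 4673/5000 ≈ 0.934600
step 3 [3y] bond c/1=1/40: DF=(79633/80000 − 1/40·(0.977400+0.934600))/(1+1/40) = 1849/2000 ≈ 0.924500
step 4 [4y] zero: DF = P = 568/625 ≈ 0.908800
step 5 [5y] zero: DF = P = 2173/2500 ≈ 0.869200
step 6 [6y] swap r/1=526/18189: DF=(1 − 526/18189·(0.977400+0.934600+0.924500+0.908800+0.869200))/(1+526/18189) = 4211/5000 ≈ 0.842200
step 7 [7y] swap r/1=1953/62614: DF=(1 − 1953/62614·(0.977400+0.934600+0.924500+0.908800+0.869200+0.842200))/(1+1953/62614) = 8047/10000 ≈ 0.804700
step 8 [8y] zero: DF = P = 1547/2000 ≈ 0.773500

1 1 4887/5000
2 2 4673/5000
3 3 1849/2000
4 4 568/625
5 5 2173/2500
6 6 4211/5000
7 7 8047/10000
8 8 1547/2000
DF(4y) = 568/625 ≈ 0.908800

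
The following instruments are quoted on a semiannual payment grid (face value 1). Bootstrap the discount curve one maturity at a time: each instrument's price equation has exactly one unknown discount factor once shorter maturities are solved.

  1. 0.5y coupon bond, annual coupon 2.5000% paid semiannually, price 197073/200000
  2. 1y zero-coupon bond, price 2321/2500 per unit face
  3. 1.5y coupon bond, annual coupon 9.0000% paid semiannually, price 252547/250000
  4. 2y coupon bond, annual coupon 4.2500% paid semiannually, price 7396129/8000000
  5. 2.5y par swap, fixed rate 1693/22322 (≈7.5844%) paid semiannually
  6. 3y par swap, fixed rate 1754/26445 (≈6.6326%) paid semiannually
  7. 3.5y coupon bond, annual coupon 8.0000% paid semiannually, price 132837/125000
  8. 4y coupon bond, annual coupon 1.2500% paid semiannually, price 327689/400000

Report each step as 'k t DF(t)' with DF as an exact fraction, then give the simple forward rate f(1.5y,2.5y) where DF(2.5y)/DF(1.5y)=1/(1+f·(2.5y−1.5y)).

1 1/2 2433/2500
2 1 2321/2500
3 3/2 553/625
4 2 8473/10000
5 5/2 8307/10000
6 3 4123/5000
7 7/2 1023/1250
8 4 3881/5000
f(1.5y,2.5y) = ((553/625)/(8307/10000) − 1)/(1) = 541/8307 ≈ 6.5126%

step 1 [0.5y] bond c/2=1/80: DF=(197073/200000 − 1/80·(0))/(1+1/80) = 2433/2500 ≈ 0.973200
step 2 [1y] zero: DF = P = 2321/2500 ≈ 0.928400
step 3 [1.5y] bond c/2=9/200: DF=(252547/250000 − 9/200·(0.973200+0.928400))/(1+9/200) = 553/625 ≈ 0.884800
step 4 [2y] bond c/2=17/800: DF=(7396129/8000000 − 17/800·(0.973200+0.928400+0.884800))/(1+17/800) = 8473/10000 ≈ 0.847300
step 5 [2.5y] swap r/2=1693/44644: DF=(1 − 1693/44644·(0.973200+0.928400+0.884800+0.847300))/(1+1693/44644) = 8307/10000 ≈ 0.830700
step 6 [3y] swap r/2=877/26445: DF=(1 − 877/26445·(0.973200+0.928400+0.884800+0.847300+0.830700))/(1+877/26445) = 4123/5000 ≈ 0.824600
step 7 [3.5y] bond c/2=1/25: DF=(132837/125000 − 1/25·(0.973200+0.928400+0.884800+0.847300+0.830700+0.824600))/(1+1/25) = 1023/1250 ≈ 0.818400
step 8 [4y] bond c/2=1/160: DF=(327689/400000 − 1/160·(0.973200+0.928400+0.884800+0.847300+0.830700+0.824600+0.818400))/(1+1/160) = 3881/5000 ≈ 0.776200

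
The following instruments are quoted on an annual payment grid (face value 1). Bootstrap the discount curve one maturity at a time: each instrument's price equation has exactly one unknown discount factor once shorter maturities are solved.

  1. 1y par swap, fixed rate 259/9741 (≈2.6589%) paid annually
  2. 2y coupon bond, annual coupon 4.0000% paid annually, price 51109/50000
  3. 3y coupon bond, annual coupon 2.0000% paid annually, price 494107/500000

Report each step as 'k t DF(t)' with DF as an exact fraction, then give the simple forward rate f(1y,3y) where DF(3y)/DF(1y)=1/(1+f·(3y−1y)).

1 1 9741/10000
2 2 4727/5000
3 3 582/625
f(1y,3y) = ((9741/10000)/(582/625) − 1)/(2) = 143/6208 ≈ 2.3035%

step 1 [1y] swap r/1=259/9741: DF=(1 − 259/9741·(0))/(1+259/9741) = 9741/10000 ≈ 0.974100
step 2 [2y] bond c/1=1/25: DF=(51109/50000 − 1/25·(0.974100))/(1+1/25) = 4727/5000 ≈ 0.945400
step 3 [3y] bond c/1=1/50: DF=(494107/500000 − 1/50·(0.974100+0.945400))/(1+1/50) = 582/625 ≈ 0.931200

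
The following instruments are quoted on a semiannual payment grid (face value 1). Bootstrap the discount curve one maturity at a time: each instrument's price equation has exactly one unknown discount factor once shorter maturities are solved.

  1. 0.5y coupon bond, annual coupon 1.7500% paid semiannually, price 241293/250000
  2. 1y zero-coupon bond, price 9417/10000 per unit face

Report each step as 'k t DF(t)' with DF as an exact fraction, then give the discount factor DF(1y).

step 1 [0.5y] bond c/2=7/800: DF=(241293/250000 − 7/800·(0))/(1+7/800) = 598/625 ≈ 0.956800
step 2 [1y] zero: DF = P = 9417/10000 ≈ 0.941700

1 1/2 598/625
2 1 9417/10000
DF(1y) = 9417/10000 ≈ 0.941700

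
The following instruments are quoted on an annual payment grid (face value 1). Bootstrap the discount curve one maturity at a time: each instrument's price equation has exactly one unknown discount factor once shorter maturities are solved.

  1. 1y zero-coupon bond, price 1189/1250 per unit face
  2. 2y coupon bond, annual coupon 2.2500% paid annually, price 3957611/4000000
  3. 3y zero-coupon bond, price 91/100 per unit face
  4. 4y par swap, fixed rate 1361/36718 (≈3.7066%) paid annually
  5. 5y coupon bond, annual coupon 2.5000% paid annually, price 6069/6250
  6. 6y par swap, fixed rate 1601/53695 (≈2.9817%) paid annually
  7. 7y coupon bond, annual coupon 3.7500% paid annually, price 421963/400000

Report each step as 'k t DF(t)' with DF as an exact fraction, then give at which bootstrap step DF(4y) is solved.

step 1 [1y] zero: DF = P = 1189/1250 ≈ 0.951200
step 2 [2y] bond c/1=9/400: DF=(3957611/4000000 − 9/400·(0.951200))/(1+9/400) = 9467/10000 ≈ 0.946700
step 3 [3y] zero: DF = P = 91/100 ≈ 0.910000
step 4 [4y] swap r/1=1361/36718: DF=(1 − 1361/36718·(0.951200+0.946700+0.910000))/(1+1361/36718) = 8639/10000 ≈ 0.863900
step 5 [5y] bond c/1=1/40: DF=(6069/6250 − 1/40·(0.951200+0.946700+0.910000+0.863900))/(1+1/40) = 4289/5000 ≈ 0.857800
step 6 [6y] swap r/1=1601/53695: DF=(1 − 1601/53695·(0.951200+0.946700+0.910000+0.863900+0.857800))/(1+1601/53695) = 8399/10000 ≈ 0.839900
step 7 [7y] bond c/1=3/80: DF=(421963/400000 − 3/80·(0.951200+0.946700+0.910000+0.863900+0.857800+0.839900))/(1+3/80) = 8227/10000 ≈ 0.822700

1 1 1189/1250
2 2 9467/10000
3 3 91/100
4 4 8639/10000
5 5 4289/5000
6 6 8399/10000
7 7 8227/10000
DF(4y) is solved at step 4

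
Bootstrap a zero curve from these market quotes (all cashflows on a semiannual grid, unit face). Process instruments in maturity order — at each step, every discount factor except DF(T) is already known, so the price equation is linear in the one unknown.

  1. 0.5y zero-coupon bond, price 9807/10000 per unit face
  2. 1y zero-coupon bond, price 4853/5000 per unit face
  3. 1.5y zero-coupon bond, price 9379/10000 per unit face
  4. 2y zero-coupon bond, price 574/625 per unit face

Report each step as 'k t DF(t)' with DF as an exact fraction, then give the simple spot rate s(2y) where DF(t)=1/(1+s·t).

1 1/2 9807/10000
2 1 4853/5000
3 3/2 9379/10000
4 2 574/625
s(2y) = (1/(574/625) − 1)/(2) = 51/1148 ≈ 4.4425%

step 1 [0.5y] zero: DF = P = 9807/10000 ≈ 0.980700
step 2 [1y] zero: DF = P = 4853/5000 ≈ 0.970600
step 3 [1.5y] zero: DF = P = 9379/10000 ≈ 0.937900
step 4 [2y] zero: DF = P = 574/625 ≈ 0.918400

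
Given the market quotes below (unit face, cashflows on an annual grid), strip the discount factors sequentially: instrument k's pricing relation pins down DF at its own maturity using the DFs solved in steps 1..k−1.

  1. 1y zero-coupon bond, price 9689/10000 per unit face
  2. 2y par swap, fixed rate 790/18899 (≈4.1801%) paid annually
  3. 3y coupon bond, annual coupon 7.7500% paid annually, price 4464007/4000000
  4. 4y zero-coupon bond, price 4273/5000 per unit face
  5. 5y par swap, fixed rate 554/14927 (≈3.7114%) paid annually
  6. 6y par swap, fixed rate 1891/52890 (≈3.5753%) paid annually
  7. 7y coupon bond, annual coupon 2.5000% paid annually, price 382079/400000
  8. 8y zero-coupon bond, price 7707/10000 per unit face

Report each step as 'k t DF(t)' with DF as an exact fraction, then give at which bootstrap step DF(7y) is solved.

step 1 [1y] zero: DF = P = 9689/10000 ≈ 0.968900
step 2 [2y] swap r/1=790/18899: DF=(1 − 790/18899·(0.968900))/(1+790/18899) = 921/1000 ≈ 0.921000
step 3 [3y] bond c/1=31/400: DF=(4464007/4000000 − 31/400·(0.968900+0.921000))/(1+31/400) = 4499/5000 ≈ 0.899800
step 4 [4y] zero: DF = P = 4273/5000 ≈ 0.854600
step 5 [5y] swap r/1=554/14927: DF=(1 − 554/14927·(0.968900+0.921000+0.899800+0.854600))/(1+554/14927) = 4169/5000 ≈ 0.833800
step 6 [6y] swap r/1=1891/52890: DF=(1 − 1891/52890·(0.968900+0.921000+0.899800+0.854600+0.833800))/(1+1891/52890) = 8109/10000 ≈ 0.810900
step 7 [7y] bond c/1=1/40: DF=(382079/400000 − 1/40·(0.968900+0.921000+0.899800+0.854600+0.833800+0.810900))/(1+1/40) = 8029/10000 ≈ 0.802900
step 8 [8y] zero: DF = P = 7707/10000 ≈ 0.770700

1 1 9689/10000
2 2 921/1000
3 3 4499/5000
4 4 4273/5000
5 5 4169/5000
6 6 8109/10000
7 7 8029/10000
8 8 7707/10000
DF(7y) is solved at step 7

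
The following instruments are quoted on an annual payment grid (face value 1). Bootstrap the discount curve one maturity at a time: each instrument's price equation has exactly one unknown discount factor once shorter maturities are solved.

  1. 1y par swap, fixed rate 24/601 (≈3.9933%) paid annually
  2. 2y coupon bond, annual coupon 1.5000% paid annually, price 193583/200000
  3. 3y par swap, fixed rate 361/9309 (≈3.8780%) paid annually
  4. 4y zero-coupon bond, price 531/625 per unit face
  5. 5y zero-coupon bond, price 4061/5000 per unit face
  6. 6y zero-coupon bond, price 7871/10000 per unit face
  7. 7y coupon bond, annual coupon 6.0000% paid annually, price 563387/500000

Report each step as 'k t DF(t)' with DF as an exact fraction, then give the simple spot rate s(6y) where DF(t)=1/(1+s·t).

1 1 601/625
2 2 4697/5000
3 3 8917/10000
4 4 531/625
5 5 4061/5000
6 6 7871/10000
7 7 7663/10000
s(6y) = (1/(7871/10000) − 1)/(6) = 2129/47226 ≈ 4.5081%

step 1 [1y] swap r/1=24/601: DF=(1 − 24/601·(0))/(1+24/601) = 601/625 ≈ 0.961600
step 2 [2y] bond c/1=3/200: DF=(193583/200000 − 3/200·(0.961600))/(1+3/200) = 4697/5000 ≈ 0.939400
step 3 [3y] swap r/1=361/9309: DF=(1 − 361/9309·(0.961600+0.939400))/(1+361/9309) = 8917/10000 ≈ 0.891700
step 4 [4y] zero: DF = P = 531/625 ≈ 0.849600
step 5 [5y] zero: DF = P = 4061/5000 ≈ 0.812200
step 6 [6y] zero: DF = P = 7871/10000 ≈ 0.787100
step 7 [7y] bond c/1=3/50: DF=(563387/500000 − 3/50·(0.961600+0.939400+0.891700+0.849600+0.812200+0.787100))/(1+3/50) = 7663/10000 ≈ 0.766300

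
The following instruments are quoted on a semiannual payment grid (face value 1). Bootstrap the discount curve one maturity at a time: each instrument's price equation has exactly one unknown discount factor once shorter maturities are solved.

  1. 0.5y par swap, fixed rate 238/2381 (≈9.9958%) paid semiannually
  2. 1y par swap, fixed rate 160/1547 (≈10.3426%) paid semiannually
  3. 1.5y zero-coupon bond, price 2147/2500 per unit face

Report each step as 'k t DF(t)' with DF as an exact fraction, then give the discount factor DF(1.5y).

step 1 [0.5y] swap r/2=119/2381: DF=(1 − 119/2381·(0))/(1+119/2381) = 2381/2500 ≈ 0.952400
step 2 [1y] swap r/2=80/1547: DF=(1 − 80/1547·(0.952400))/(1+80/1547) = 113/125 ≈ 0.904000
step 3 [1.5y] zero: DF = P = 2147/2500 ≈ 0.858800

1 1/2 2381/2500
2 1 113/125
3 3/2 2147/2500
DF(1.5y) = 2147/2500 ≈ 0.858800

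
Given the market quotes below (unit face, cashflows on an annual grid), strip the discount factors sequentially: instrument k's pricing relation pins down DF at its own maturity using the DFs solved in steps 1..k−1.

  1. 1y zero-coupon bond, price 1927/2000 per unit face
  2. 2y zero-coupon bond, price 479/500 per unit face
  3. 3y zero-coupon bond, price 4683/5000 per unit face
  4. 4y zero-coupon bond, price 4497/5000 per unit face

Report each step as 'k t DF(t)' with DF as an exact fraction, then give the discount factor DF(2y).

1 1 1927/2000
2 2 479/500
3 3 4683/5000
4 4 4497/5000
DF(2y) = 479/500 ≈ 0.958000

step 1 [1y] zero: DF = P = 1927/2000 ≈ 0.963500
step 2 [2y] zero: DF = P = 479/500 ≈ 0.958000
step 3 [3y] zero: DF = P = 4683/5000 ≈ 0.936600
step 4 [4y] zero: DF = P = 4497/5000 ≈ 0.899400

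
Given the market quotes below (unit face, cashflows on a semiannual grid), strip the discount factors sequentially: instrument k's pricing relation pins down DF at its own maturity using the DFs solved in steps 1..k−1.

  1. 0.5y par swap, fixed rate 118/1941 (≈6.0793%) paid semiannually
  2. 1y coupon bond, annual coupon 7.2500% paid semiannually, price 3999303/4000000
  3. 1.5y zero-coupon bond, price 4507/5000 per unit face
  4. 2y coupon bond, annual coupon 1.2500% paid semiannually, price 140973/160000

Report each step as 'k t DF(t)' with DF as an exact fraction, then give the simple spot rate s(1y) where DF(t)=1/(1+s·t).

1 1/2 1941/2000
2 1 9309/10000
3 3/2 4507/5000
4 2 4291/5000
s(1y) = (1/(9309/10000) − 1)/(1) = 691/9309 ≈ 7.4229%

step 1 [0.5y] swap r/2=59/1941: DF=(1 − 59/1941·(0))/(1+59/1941) = 1941/2000 ≈ 0.970500
step 2 [1y] bond c/2=29/800: DF=(3999303/4000000 − 29/800·(0.970500))/(1+29/800) = 9309/10000 ≈ 0.930900
step 3 [1.5y] zero: DF = P = 4507/5000 ≈ 0.901400
step 4 [2y] bond c/2=1/160: DF=(140973/160000 − 1/160·(0.970500+0.930900+0.901400))/(1+1/160) = 4291/5000 ≈ 0.858200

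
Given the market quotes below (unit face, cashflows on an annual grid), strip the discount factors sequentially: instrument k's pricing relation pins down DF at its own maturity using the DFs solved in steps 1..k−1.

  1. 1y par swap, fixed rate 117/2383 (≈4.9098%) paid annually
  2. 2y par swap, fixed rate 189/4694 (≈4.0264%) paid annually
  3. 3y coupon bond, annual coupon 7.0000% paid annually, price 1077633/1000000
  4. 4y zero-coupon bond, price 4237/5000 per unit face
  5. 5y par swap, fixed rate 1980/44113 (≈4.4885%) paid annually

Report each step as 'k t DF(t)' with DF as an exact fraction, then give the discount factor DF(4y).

1 1 2383/2500
2 2 2311/2500
3 3 8843/10000
4 4 4237/5000
5 5 401/500
DF(4y) = 4237/5000 ≈ 0.847400

step 1 [1y] swap r/1=117/2383: DF=(1 − 117/2383·(0))/(1+117/2383) = 2383/2500 ≈ 0.953200
step 2 [2y] swap r/1=189/4694: DF=(1 − 189/4694·(0.953200))/(1+189/4694) = 2311/2500 ≈ 0.924400
step 3 [3y] bond c/1=7/100: DF=(1077633/1000000 − 7/100·(0.953200+0.924400))/(1+7/100) = 8843/10000 ≈ 0.884300
step 4 [4y] zero: DF = P = 4237/5000 ≈ 0.847400
step 5 [5y] swap r/1=1980/44113: DF=(1 − 1980/44113·(0.953200+0.924400+0.884300+0.847400))/(1+1980/44113) = 401/500 ≈ 0.802000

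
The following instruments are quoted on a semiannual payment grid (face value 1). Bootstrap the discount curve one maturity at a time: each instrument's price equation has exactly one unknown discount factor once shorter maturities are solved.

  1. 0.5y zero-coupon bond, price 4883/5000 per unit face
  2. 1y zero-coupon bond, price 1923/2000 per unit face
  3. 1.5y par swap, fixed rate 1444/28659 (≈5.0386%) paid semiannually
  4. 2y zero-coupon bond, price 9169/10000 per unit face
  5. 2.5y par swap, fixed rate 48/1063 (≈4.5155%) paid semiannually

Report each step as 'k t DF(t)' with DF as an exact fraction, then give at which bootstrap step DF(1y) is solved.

step 1 [0.5y] zero: DF = P = 4883/5000 ≈ 0.976600
step 2 [1y] zero: DF = P = 1923/2000 ≈ 0.961500
step 3 [1.5y] swap r/2=722/28659: DF=(1 − 722/28659·(0.976600+0.961500))/(1+722/28659) = 4639/5000 ≈ 0.927800
step 4 [2y] zero: DF = P = 9169/10000 ≈ 0.916900
step 5 [2.5y] swap r/2=24/1063: DF=(1 − 24/1063·(0.976600+0.961500+0.927800+0.916900))/(1+24/1063) = 559/625 ≈ 0.894400

1 1/2 4883/5000
2 1 1923/2000
3 3/2 4639/5000
4 2 9169/10000
5 5/2 559/625
DF(1y) is solved at step 2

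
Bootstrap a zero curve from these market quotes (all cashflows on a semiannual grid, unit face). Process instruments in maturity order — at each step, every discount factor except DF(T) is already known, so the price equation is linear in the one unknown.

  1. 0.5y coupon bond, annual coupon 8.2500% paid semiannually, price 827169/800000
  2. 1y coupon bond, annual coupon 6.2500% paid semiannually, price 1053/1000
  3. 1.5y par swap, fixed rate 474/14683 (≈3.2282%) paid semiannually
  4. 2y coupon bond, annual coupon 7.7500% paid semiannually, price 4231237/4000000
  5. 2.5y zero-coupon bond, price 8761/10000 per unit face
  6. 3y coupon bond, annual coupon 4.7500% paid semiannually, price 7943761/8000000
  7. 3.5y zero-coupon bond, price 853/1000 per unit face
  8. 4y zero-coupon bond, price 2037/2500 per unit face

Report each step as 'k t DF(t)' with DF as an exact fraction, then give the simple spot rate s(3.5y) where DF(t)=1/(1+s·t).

1 1/2 993/1000
2 1 991/1000
3 3/2 4763/5000
4 2 568/625
5 5/2 8761/10000
6 3 2151/2500
7 7/2 853/1000
8 4 2037/2500
s(3.5y) = (1/(853/1000) − 1)/(7/2) = 42/853 ≈ 4.9238%

step 1 [0.5y] bond c/2=33/800: DF=(827169/800000 − 33/800·(0))/(1+33/800) = 993/1000 ≈ 0.993000
step 2 [1y] bond c/2=1/32: DF=(1053/1000 − 1/32·(0.993000))/(1+1/32) = 991/1000 ≈ 0.991000
step 3 [1.5y] swap r/2=237/14683: DF=(1 − 237/14683·(0.993000+0.991000))/(1+237/14683) = 4763/5000 ≈ 0.952600
step 4 [2y] bond c/2=31/800: DF=(4231237/4000000 − 31/800·(0.993000+0.991000+0.952600))/(1+31/800) = 568/625 ≈ 0.908800
step 5 [2.5y] zero: DF = P = 8761/10000 ≈ 0.876100
step 6 [3y] bond c/2=19/800: DF=(7943761/8000000 − 19/800·(0.993000+0.991000+0.952600+0.908800+0.876100))/(1+19/800) = 2151/2500 ≈ 0.860400
step 7 [3.5y] zero: DF = P = 853/1000 ≈ 0.853000
step 8 [4y] zero: DF = P = 2037/2500 ≈ 0.814800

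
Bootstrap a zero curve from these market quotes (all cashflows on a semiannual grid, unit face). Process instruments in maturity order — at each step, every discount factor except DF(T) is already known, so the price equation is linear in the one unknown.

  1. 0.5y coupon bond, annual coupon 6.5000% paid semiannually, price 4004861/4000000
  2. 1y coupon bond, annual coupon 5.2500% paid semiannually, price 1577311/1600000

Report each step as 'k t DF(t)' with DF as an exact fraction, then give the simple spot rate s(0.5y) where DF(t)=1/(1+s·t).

1 1/2 9697/10000
2 1 4679/5000
s(0.5y) = (1/(9697/10000) − 1)/(1/2) = 606/9697 ≈ 6.2494%

step 1 [0.5y] bond c/2=13/400: DF=(4004861/4000000 − 13/400·(0))/(1+13/400) = 9697/10000 ≈ 0.969700
step 2 [1y] bond c/2=21/800: DF=(1577311/1600000 − 21/800·(0.969700))/(1+21/800) = 4679/5000 ≈ 0.935800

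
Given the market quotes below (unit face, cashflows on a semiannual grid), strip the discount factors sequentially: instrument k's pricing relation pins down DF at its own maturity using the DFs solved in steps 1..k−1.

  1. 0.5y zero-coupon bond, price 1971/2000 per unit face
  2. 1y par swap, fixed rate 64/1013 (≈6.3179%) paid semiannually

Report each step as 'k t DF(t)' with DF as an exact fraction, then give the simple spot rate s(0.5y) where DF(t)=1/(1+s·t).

1 1/2 1971/2000
2 1 587/625
s(0.5y) = (1/(1971/2000) − 1)/(1/2) = 58/1971 ≈ 2.9427%

step 1 [0.5y] zero: DF = P = 1971/2000 ≈ 0.985500
step 2 [1y] swap r/2=32/1013: DF=(1 − 32/1013·(0.985500))/(1+32/1013) = 587/625 ≈ 0.939200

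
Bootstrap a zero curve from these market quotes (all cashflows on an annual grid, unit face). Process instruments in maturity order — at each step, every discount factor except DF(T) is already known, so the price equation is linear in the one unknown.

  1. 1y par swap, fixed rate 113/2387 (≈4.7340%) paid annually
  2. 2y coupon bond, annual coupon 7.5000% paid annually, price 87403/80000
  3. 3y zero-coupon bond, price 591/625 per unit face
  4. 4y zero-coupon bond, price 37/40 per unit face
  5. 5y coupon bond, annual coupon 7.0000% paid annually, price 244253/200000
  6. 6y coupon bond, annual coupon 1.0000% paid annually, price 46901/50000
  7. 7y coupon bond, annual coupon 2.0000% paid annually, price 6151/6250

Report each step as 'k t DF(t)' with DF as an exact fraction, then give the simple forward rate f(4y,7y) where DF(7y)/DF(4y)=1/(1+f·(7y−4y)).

1 1 2387/2500
2 2 9497/10000
3 3 591/625
4 4 37/40
5 5 559/625
6 6 353/400
7 7 107/125
f(4y,7y) = ((37/40)/(107/125) − 1)/(3) = 23/856 ≈ 2.6869%

step 1 [1y] swap r/1=113/2387: DF=(1 − 113/2387·(0))/(1+113/2387) = 2387/2500 ≈ 0.954800
step 2 [2y] bond c/1=3/40: DF=(87403/80000 − 3/40·(0.954800))/(1+3/40) = 9497/10000 ≈ 0.949700
step 3 [3y] zero: DF = P = 591/625 ≈ 0.945600
step 4 [4y] zero: DF = P = 37/40 ≈ 0.925000
step 5 [5y] bond c/1=7/100: DF=(244253/200000 − 7/100·(0.954800+0.949700+0.945600+0.925000))/(1+7/100) = 559/625 ≈ 0.894400
step 6 [6y] bond c/1=1/100: DF=(46901/50000 − 1/100·(0.954800+0.949700+0.945600+0.925000+0.894400))/(1+1/100) = 353/400 ≈ 0.882500
step 7 [7y] bond c/1=1/50: DF=(6151/6250 − 1/50·(0.954800+0.949700+0.945600+0.925000+0.894400+0.882500))/(1+1/50) = 107/125 ≈ 0.856000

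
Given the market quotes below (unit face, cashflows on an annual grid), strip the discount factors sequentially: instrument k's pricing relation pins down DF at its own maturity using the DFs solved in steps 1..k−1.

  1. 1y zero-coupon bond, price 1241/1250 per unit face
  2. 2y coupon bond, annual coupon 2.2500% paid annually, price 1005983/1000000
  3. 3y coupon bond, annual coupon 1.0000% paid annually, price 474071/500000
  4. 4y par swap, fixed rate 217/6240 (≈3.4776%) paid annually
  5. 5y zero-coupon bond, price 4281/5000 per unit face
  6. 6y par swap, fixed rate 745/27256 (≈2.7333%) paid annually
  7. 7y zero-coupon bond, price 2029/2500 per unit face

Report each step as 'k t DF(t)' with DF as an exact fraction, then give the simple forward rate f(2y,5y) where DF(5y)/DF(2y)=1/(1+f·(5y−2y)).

1 1 1241/1250
2 2 481/500
3 3 4597/5000
4 4 4349/5000
5 5 4281/5000
6 6 851/1000
7 7 2029/2500
f(2y,5y) = ((481/500)/(4281/5000) − 1)/(3) = 529/12843 ≈ 4.1190%

step 1 [1y] zero: DF = P = 1241/1250 ≈ 0.992800
step 2 [2y] bond c/1=9/400: DF=(1005983/1000000 − 9/400·(0.992800))/(1+9/400) = 481/500 ≈ 0.962000
step 3 [3y] bond c/1=1/100: DF=(474071/500000 − 1/100·(0.992800+0.962000))/(1+1/100) = 4597/5000 ≈ 0.919400
step 4 [4y] swap r/1=217/6240: DF=(1 − 217/6240·(0.992800+0.962000+0.919400))/(1+217/6240) = 4349/5000 ≈ 0.869800
step 5 [5y] zero: DF = P = 4281/5000 ≈ 0.856200
step 6 [6y] swap r/1=745/27256: DF=(1 − 745/27256·(0.992800+0.962000+0.919400+0.869800+0.856200))/(1+745/27256) = 851/1000 ≈ 0.851000
step 7 [7y] zero: DF = P = 2029/2500 ≈ 0.811600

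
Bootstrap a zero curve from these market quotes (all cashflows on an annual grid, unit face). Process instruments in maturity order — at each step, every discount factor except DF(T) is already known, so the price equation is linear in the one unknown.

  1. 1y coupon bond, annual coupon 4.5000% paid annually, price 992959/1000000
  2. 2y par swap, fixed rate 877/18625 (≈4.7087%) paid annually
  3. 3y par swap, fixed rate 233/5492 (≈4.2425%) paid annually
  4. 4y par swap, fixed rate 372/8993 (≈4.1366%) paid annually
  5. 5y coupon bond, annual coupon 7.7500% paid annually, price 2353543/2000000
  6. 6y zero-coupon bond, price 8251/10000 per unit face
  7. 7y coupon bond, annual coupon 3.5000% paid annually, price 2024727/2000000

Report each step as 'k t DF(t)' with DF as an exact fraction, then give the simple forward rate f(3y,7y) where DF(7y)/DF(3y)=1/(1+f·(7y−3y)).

step 1 [1y] bond c/1=9/200: DF=(992959/1000000 − 9/200·(0))/(1+9/200) = 4751/5000 ≈ 0.950200
step 2 [2y] swap r/1=877/18625: DF=(1 − 877/18625·(0.950200))/(1+877/18625) = 9123/10000 ≈ 0.912300
step 3 [3y] swap r/1=233/5492: DF=(1 − 233/5492·(0.950200+0.912300))/(1+233/5492) = 1767/2000 ≈ 0.883500
step 4 [4y] swap r/1=372/8993: DF=(1 − 372/8993·(0.950200+0.912300+0.883500))/(1+372/8993) = 532/625 ≈ 0.851200
step 5 [5y] bond c/1=31/400: DF=(2353543/2000000 − 31/400·(0.950200+0.912300+0.883500+0.851200))/(1+31/400) = 4167/5000 ≈ 0.833400
step 6 [6y] zero: DF = P = 8251/10000 ≈ 0.825100
step 7 [7y] bond c/1=7/200: DF=(2024727/2000000 − 7/200·(0.950200+0.912300+0.883500+0.851200+0.833400+0.825100))/(1+7/200) = 2001/2500 ≈ 0.800400

1 1 4751/5000
2 2 9123/10000
3 3 1767/2000
4 4 532/625
5 5 4167/5000
6 6 8251/10000
7 7 2001/2500
f(3y,7y) = ((1767/2000)/(2001/2500) − 1)/(4) = 277/10672 ≈ 2.5956%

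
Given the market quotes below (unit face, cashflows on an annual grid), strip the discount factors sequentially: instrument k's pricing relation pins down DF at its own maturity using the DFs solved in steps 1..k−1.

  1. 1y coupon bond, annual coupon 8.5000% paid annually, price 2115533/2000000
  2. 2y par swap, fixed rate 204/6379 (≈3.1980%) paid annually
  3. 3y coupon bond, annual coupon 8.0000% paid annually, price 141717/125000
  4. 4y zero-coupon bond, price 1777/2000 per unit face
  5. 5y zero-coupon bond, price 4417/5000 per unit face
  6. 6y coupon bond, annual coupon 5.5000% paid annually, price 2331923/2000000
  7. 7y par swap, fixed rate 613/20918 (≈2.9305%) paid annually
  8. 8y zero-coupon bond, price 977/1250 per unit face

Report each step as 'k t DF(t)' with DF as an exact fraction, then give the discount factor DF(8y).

1 1 9749/10000
2 2 2347/2500
3 3 227/250
4 4 1777/2000
5 5 4417/5000
6 6 8657/10000
7 7 8161/10000
8 8 977/1250
DF(8y) = 977/1250 ≈ 0.781600

step 1 [1y] bond c/1=17/200: DF=(2115533/2000000 − 17/200·(0))/(1+17/200) = 9749/10000 ≈ 0.974900
step 2 [2y] swap r/1=204/6379: DF=(1 − 204/6379·(0.974900))/(1+204/6379) = 2347/2500 ≈ 0.938800
step 3 [3y] bond c/1=2/25: DF=(141717/125000 − 2/25·(0.974900+0.938800))/(1+2/25) = 227/250 ≈ 0.908000
step 4 [4y] zero: DF = P = 1777/2000 ≈ 0.888500
step 5 [5y] zero: DF = P = 4417/5000 ≈ 0.883400
step 6 [6y] bond c/1=11/200: DF=(2331923/2000000 − 11/200·(0.974900+0.938800+0.908000+0.888500+0.883400))/(1+11/200) = 8657/10000 ≈ 0.865700
step 7 [7y] swap r/1=613/20918: DF=(1 − 613/20918·(0.974900+0.938800+0.908000+0.888500+0.883400+0.865700))/(1+613/20918) = 8161/10000 ≈ 0.816100
step 8 [8y] zero: DF = P = 977/1250 ≈ 0.781600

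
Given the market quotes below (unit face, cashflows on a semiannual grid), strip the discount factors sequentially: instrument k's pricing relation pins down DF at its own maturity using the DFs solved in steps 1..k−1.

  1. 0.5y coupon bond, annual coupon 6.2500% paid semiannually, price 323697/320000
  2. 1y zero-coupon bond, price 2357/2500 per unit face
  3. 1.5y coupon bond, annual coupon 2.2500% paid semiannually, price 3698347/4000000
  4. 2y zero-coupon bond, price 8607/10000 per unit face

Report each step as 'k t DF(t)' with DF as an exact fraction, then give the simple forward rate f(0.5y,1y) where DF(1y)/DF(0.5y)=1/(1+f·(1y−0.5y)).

1 1/2 9809/10000
2 1 2357/2500
3 3/2 8929/10000
4 2 8607/10000
f(0.5y,1y) = ((9809/10000)/(2357/2500) − 1)/(1/2) = 381/4714 ≈ 8.0823%

step 1 [0.5y] bond c/2=1/32: DF=(323697/320000 − 1/32·(0))/(1+1/32) = 9809/10000 ≈ 0.980900
step 2 [1y] zero: DF = P = 2357/2500 ≈ 0.942800
step 3 [1.5y] bond c/2=9/800: DF=(3698347/4000000 − 9/800·(0.980900+0.942800))/(1+9/800) = 8929/10000 ≈ 0.892900
step 4 [2y] zero: DF = P = 8607/10000 ≈ 0.860700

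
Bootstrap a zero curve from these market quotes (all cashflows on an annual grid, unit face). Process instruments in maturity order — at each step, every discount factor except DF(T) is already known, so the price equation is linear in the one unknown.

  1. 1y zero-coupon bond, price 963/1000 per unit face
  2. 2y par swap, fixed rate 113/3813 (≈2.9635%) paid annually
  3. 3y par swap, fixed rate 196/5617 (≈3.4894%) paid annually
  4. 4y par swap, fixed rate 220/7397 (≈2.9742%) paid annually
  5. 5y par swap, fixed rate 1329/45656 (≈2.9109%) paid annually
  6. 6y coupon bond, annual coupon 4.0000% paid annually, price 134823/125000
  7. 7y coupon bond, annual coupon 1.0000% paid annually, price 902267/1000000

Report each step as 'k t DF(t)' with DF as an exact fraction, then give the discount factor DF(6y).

step 1 [1y] zero: DF = P = 963/1000 ≈ 0.963000
step 2 [2y] swap r/1=113/3813: DF=(1 − 113/3813·(0.963000))/(1+113/3813) = 1887/2000 ≈ 0.943500
step 3 [3y] swap r/1=196/5617: DF=(1 − 196/5617·(0.963000+0.943500))/(1+196/5617) = 451/500 ≈ 0.902000
step 4 [4y] swap r/1=220/7397: DF=(1 − 220/7397·(0.963000+0.943500+0.902000))/(1+220/7397) = 89/100 ≈ 0.890000
step 5 [5y] swap r/1=1329/45656: DF=(1 − 1329/45656·(0.963000+0.943500+0.902000+0.890000))/(1+1329/45656) = 8671/10000 ≈ 0.867100
step 6 [6y] bond c/1=1/25: DF=(134823/125000 − 1/25·(0.963000+0.943500+0.902000+0.890000+0.867100))/(1+1/25) = 1723/2000 ≈ 0.861500
step 7 [7y] bond c/1=1/100: DF=(902267/1000000 − 1/100·(0.963000+0.943500+0.902000+0.890000+0.867100+0.861500))/(1+1/100) = 2099/2500 ≈ 0.839600

1 1 963/1000
2 2 1887/2000
3 3 451/500
4 4 89/100
5 5 8671/10000
6 6 1723/2000
7 7 2099/2500
DF(6y) = 1723/2000 ≈ 0.861500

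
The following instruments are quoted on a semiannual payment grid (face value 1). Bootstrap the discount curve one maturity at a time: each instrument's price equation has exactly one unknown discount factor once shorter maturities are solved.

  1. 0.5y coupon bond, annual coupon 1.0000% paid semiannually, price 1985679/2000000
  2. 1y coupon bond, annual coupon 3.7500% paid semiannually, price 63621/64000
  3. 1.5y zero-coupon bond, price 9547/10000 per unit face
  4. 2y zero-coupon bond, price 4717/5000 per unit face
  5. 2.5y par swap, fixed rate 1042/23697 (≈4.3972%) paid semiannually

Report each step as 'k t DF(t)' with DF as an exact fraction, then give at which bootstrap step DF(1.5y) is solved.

step 1 [0.5y] bond c/2=1/200: DF=(1985679/2000000 − 1/200·(0))/(1+1/200) = 9879/10000 ≈ 0.987900
step 2 [1y] bond c/2=3/160: DF=(63621/64000 − 3/160·(0.987900))/(1+3/160) = 1197/1250 ≈ 0.957600
step 3 [1.5y] zero: DF = P = 9547/10000 ≈ 0.954700
step 4 [2y] zero: DF = P = 4717/5000 ≈ 0.943400
step 5 [2.5y] swap r/2=521/23697: DF=(1 − 521/23697·(0.987900+0.957600+0.954700+0.943400))/(1+521/23697) = 4479/5000 ≈ 0.895800

1 1/2 9879/10000
2 1 1197/1250
3 3/2 9547/10000
4 2 4717/5000
5 5/2 4479/5000
DF(1.5y) is solved at step 3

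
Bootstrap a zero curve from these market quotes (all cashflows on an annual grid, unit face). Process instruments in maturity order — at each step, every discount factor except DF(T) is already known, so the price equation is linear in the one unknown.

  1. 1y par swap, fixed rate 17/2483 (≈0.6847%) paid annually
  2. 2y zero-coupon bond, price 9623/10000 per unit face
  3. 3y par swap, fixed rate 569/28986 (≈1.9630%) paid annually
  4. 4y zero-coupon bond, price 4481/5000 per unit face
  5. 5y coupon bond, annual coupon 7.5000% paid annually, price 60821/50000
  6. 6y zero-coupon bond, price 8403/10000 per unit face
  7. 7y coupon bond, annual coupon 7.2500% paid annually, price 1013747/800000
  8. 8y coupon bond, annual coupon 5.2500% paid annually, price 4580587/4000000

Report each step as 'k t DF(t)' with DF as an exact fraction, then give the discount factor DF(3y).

1 1 2483/2500
2 2 9623/10000
3 3 9431/10000
4 4 4481/5000
5 5 2167/2500
6 6 8403/10000
7 7 506/625
8 8 1933/2500
DF(3y) = 9431/10000 ≈ 0.943100

step 1 [1y] swap r/1=17/2483: DF=(1 − 17/2483·(0))/(1+17/2483) = 2483/2500 ≈ 0.993200
step 2 [2y] zero: DF = P = 9623/10000 ≈ 0.962300
step 3 [3y] swap r/1=569/28986: DF=(1 − 569/28986·(0.993200+0.962300))/(1+569/28986) = 9431/10000 ≈ 0.943100
step 4 [4y] zero: DF = P = 4481/5000 ≈ 0.896200
step 5 [5y] bond c/1=3/40: DF=(60821/50000 − 3/40·(0.993200+0.962300+0.943100+0.896200))/(1+3/40) = 2167/2500 ≈ 0.866800
step 6 [6y] zero: DF = P = 8403/10000 ≈ 0.840300
step 7 [7y] bond c/1=29/400: DF=(1013747/800000 − 29/400·(0.993200+0.962300+0.943100+0.896200+0.866800+0.840300))/(1+29/400) = 506/625 ≈ 0.809600
step 8 [8y] bond c/1=21/400: DF=(4580587/4000000 − 21/400·(0.993200+0.962300+0.943100+0.896200+0.866800+0.840300+0.809600))/(1+21/400) = 1933/2500 ≈ 0.773200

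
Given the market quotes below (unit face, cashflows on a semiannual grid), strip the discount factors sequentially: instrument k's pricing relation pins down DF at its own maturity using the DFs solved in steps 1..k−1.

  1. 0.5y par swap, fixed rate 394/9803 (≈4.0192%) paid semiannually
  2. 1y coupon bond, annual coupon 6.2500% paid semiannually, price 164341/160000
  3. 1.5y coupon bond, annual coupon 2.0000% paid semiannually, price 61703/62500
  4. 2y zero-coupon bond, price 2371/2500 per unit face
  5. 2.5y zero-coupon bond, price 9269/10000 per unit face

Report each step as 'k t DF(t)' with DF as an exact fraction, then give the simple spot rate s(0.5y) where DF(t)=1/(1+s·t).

1 1/2 9803/10000
2 1 9663/10000
3 3/2 4791/5000
4 2 2371/2500
5 5/2 9269/10000
s(0.5y) = (1/(9803/10000) − 1)/(1/2) = 394/9803 ≈ 4.0192%

step 1 [0.5y] swap r/2=197/9803: DF=(1 − 197/9803·(0))/(1+197/9803) = 9803/10000 ≈ 0.980300
step 2 [1y] bond c/2=1/32: DF=(164341/160000 − 1/32·(0.980300))/(1+1/32) = 9663/10000 ≈ 0.966300
step 3 [1.5y] bond c/2=1/100: DF=(61703/62500 − 1/100·(0.980300+0.966300))/(1+1/100) = 4791/5000 ≈ 0.958200
step 4 [2y] zero: DF = P = 2371/2500 ≈ 0.948400
step 5 [2.5y] zero: DF = P = 9269/10000 ≈ 0.926900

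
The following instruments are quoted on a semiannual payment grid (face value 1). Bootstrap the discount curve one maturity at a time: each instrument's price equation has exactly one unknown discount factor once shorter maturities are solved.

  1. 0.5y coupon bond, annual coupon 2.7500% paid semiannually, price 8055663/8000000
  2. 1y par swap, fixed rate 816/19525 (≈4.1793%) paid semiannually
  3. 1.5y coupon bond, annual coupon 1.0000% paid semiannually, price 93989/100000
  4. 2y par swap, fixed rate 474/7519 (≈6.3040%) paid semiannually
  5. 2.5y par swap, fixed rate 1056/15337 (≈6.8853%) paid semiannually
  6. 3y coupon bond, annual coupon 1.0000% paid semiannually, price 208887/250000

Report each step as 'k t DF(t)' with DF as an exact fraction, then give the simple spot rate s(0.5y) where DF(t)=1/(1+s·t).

step 1 [0.5y] bond c/2=11/800: DF=(8055663/8000000 − 11/800·(0))/(1+11/800) = 9933/10000 ≈ 0.993300
step 2 [1y] swap r/2=408/19525: DF=(1 − 408/19525·(0.993300))/(1+408/19525) = 1199/1250 ≈ 0.959200
step 3 [1.5y] bond c/2=1/200: DF=(93989/100000 − 1/200·(0.993300+0.959200))/(1+1/200) = 1851/2000 ≈ 0.925500
step 4 [2y] swap r/2=237/7519: DF=(1 − 237/7519·(0.993300+0.959200+0.925500))/(1+237/7519) = 1763/2000 ≈ 0.881500
step 5 [2.5y] swap r/2=528/15337: DF=(1 − 528/15337·(0.993300+0.959200+0.925500+0.881500))/(1+528/15337) = 526/625 ≈ 0.841600
step 6 [3y] bond c/2=1/200: DF=(208887/250000 − 1/200·(0.993300+0.959200+0.925500+0.881500+0.841600))/(1+1/200) = 1617/2000 ≈ 0.808500

1 1/2 9933/10000
2 1 1199/1250
3 3/2 1851/2000
4 2 1763/2000
5 5/2 526/625
6 3 1617/2000
s(0.5y) = (1/(9933/10000) − 1)/(1/2) = 134/9933 ≈ 1.3490%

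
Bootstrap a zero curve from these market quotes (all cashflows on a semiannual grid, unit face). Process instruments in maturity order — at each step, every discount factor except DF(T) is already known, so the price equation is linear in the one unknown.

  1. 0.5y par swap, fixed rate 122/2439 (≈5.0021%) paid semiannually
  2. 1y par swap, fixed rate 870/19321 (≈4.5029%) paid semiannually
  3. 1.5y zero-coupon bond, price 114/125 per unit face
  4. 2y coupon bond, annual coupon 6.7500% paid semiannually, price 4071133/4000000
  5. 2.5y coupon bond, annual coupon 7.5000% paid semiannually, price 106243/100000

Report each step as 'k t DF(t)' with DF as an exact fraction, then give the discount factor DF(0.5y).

step 1 [0.5y] swap r/2=61/2439: DF=(1 − 61/2439·(0))/(1+61/2439) = 2439/2500 ≈ 0.975600
step 2 [1y] swap r/2=435/19321: DF=(1 − 435/19321·(0.975600))/(1+435/19321) = 1913/2000 ≈ 0.956500
step 3 [1.5y] zero: DF = P = 114/125 ≈ 0.912000
step 4 [2y] bond c/2=27/800: DF=(4071133/4000000 − 27/800·(0.975600+0.956500+0.912000))/(1+27/800) = 8917/10000 ≈ 0.891700
step 5 [2.5y] bond c/2=3/80: DF=(106243/100000 − 3/80·(0.975600+0.956500+0.912000+0.891700))/(1+3/80) = 889/1000 ≈ 0.889000

1 1/2 2439/2500
2 1 1913/2000
3 3/2 114/125
4 2 8917/10000
5 5/2 889/1000
DF(0.5y) = 2439/2500 ≈ 0.975600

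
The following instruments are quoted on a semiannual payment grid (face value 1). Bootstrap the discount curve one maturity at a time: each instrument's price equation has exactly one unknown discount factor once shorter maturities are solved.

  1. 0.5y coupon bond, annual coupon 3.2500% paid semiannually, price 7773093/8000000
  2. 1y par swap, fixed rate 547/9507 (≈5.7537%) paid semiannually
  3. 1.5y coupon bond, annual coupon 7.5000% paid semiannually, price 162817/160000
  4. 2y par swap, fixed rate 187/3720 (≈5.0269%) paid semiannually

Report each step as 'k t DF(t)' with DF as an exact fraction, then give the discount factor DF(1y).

step 1 [0.5y] bond c/2=13/800: DF=(7773093/8000000 − 13/800·(0))/(1+13/800) = 9561/10000 ≈ 0.956100
step 2 [1y] swap r/2=547/19014: DF=(1 − 547/19014·(0.956100))/(1+547/19014) = 9453/10000 ≈ 0.945300
step 3 [1.5y] bond c/2=3/80: DF=(162817/160000 − 3/80·(0.956100+0.945300))/(1+3/80) = 9121/10000 ≈ 0.912100
step 4 [2y] swap r/2=187/7440: DF=(1 − 187/7440·(0.956100+0.945300+0.912100))/(1+187/7440) = 1813/2000 ≈ 0.906500

1 1/2 9561/10000
2 1 9453/10000
3 3/2 9121/10000
4 2 1813/2000
DF(1y) = 9453/10000 ≈ 0.945300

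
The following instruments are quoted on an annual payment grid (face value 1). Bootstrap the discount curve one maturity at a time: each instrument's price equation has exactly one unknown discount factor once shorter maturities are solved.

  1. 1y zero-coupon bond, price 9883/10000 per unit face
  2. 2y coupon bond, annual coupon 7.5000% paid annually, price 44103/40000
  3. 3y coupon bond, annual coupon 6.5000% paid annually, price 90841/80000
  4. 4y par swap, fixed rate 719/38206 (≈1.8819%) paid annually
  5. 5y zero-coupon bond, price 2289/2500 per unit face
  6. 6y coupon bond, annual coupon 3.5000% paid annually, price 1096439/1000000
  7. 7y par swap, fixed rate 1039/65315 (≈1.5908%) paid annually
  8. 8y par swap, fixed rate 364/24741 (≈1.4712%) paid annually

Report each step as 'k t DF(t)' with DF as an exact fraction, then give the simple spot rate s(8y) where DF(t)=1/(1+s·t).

1 1 9883/10000
2 2 9567/10000
3 3 379/400
4 4 9281/10000
5 5 2289/2500
6 6 562/625
7 7 8961/10000
8 8 2227/2500
s(8y) = (1/(2227/2500) − 1)/(8) = 273/17816 ≈ 1.5323%

step 1 [1y] zero: DF = P = 9883/10000 ≈ 0.988300
step 2 [2y] bond c/1=3/40: DF=(44103/40000 − 3/40·(0.988300))/(1+3/40) = 9567/10000 ≈ 0.956700
step 3 [3y] bond c/1=13/200: DF=(90841/80000 − 13/200·(0.988300+0.956700))/(1+13/200) = 379/400 ≈ 0.947500
step 4 [4y] swap r/1=719/38206: DF=(1 − 719/38206·(0.988300+0.956700+0.947500))/(1+719/38206) = 9281/10000 ≈ 0.928100
step 5 [5y] zero: DF = P = 2289/2500 ≈ 0.915600
step 6 [6y] bond c/1=7/200: DF=(1096439/1000000 − 7/200·(0.988300+0.956700+0.947500+0.928100+0.915600))/(1+7/200) = 562/625 ≈ 0.899200
step 7 [7y] swap r/1=1039/65315: DF=(1 − 1039/65315·(0.988300+0.956700+0.947500+0.928100+0.915600+0.899200))/(1+1039/65315) = 8961/10000 ≈ 0.896100
step 8 [8y] swap r/1=364/24741: DF=(1 − 364/24741·(0.988300+0.956700+0.947500+0.928100+0.915600+0.899200+0.896100))/(1+364/24741) = 2227/2500 ≈ 0.890800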